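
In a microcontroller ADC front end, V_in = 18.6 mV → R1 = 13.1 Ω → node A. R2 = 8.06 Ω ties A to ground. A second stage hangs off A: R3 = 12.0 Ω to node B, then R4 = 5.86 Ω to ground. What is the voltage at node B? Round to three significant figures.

V_B ≈ 1.82 mV

The second stage (R3 + R4 = 17.86 Ω) loads node A in parallel with R2.
Effective lower resistance at A: R2 ‖ 17.86 = 5.554 Ω.
First divider: V_A = V_in · 5.554/(13.1 + 5.554) = 5.538 mV.
Stage 2 is unloaded, so V_B = V_A · R4/(R3+R4) = 5.538 × 5.86/17.86 = 1.817 mV.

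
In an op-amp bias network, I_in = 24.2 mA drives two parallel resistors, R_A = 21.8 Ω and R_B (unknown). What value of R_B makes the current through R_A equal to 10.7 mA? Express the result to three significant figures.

R_B ≈ 17.3 Ω

The fraction through R_A equals R_B/(R_A+R_B).
With f = 0.4421, R_B = R_A · f/(1−f) = 21.8 × 0.7926 = 17.28 Ω.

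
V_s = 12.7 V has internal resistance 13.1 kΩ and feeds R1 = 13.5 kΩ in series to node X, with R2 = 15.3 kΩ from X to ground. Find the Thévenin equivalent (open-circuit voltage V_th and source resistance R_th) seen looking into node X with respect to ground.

R1' = 13.1 + 13.5 = 26.60 kΩ (source resistance + R1).
With X open, the divider is unloaded: V_th = 12.7 × 15.3/41.90 = 4.637 V.
Zeroing V_s shorts the top of R1' to ground, so R_th = R1' ‖ R2 = 9.713 kΩ.

V_th ≈ 4.64 V, R_th ≈ 9.71 kΩ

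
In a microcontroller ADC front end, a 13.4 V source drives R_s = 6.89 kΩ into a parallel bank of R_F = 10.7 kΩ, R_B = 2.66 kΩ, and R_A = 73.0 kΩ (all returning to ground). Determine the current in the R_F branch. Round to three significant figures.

I ≈ 0.289 mA

Equivalent of the parallel group: R_p = 2.070 kΩ.
V_A = 13.4 × 2.070/8.960 = 3.096 V.
Branch current I = V_A/R_F = 3.096/10.7 = 0.2893 mA.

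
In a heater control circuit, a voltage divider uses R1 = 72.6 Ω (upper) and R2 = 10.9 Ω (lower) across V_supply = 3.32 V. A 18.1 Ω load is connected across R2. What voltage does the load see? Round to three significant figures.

First combine the lower leg with the load: R2 ‖ R_L = 6.803 Ω.
Voltage divider with the loaded lower leg: V_out = 3.32 × 6.803/(72.6 + 6.803) = 3.32 × 0.08568 = 0.2845 V.

V_out ≈ 0.284 V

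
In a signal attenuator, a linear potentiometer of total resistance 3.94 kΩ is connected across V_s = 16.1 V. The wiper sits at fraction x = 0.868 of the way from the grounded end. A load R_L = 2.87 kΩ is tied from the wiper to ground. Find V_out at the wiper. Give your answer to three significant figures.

V_out ≈ 12.1 V

Lower segment x·R_p = 3.420 kΩ; upper segment (1−x)·R_p = 0.5201 kΩ.
(x·R_p) ‖ R_L = 1.560 kΩ.
V_out = 16.1 × 1.560/(0.5201 + 1.560) = 12.08 V.
(Unloaded: V_out = x·V_s = 14.0 V.)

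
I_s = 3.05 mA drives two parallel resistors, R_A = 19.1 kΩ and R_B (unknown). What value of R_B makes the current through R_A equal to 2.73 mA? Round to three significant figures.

In a two-way split, I_A/I_s = R_B/(R_A + R_B).
With f = 0.8951, R_B = R_A · f/(1−f) = 19.1 × 8.531 = 162.9 kΩ.

R_B ≈ 163 kΩ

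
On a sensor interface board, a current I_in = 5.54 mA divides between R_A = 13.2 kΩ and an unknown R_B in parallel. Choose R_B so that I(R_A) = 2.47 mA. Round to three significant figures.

R_B ≈ 10.6 kΩ

In a two-way split, I_A/I_in = R_B/(R_A + R_B).
With f = 0.4458, R_B = R_A · f/(1−f) = 13.2 × 0.8046 = 10.62 kΩ.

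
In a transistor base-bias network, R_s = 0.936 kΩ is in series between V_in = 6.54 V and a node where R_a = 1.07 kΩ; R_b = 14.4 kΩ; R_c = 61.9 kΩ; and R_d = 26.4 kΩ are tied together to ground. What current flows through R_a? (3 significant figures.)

Combine the parallel branches: R_p = (1/1.07 + 1/14.4 + 1/61.9 + 1/26.4)⁻¹ = 0.9451 kΩ.
Node voltage V_A = V_in · R_p/(R_s + R_p) = 6.54 × 0.5024 = 3.286 V.
Branch current I = V_A/R_a = 3.286/1.07 = 3.071 mA.

I ≈ 3.07 mA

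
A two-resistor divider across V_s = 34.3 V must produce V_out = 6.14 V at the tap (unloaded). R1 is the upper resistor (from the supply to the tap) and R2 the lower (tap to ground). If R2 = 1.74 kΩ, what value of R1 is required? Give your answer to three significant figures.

V_out/V_s = R2/(R1+R2) = 0.1790.
So R1 = R2 · (V_s/V_out − 1) = 1.74 × (34.3/6.14 − 1) = 1.74 × 4.586 = 7.980 kΩ.

R1 ≈ 7.98 kΩ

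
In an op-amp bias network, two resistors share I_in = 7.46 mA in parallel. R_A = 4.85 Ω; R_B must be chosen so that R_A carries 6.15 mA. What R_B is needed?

R_B ≈ 22.8 Ω

Two-branch current divider: I_A = I_in · R_B/(R_A + R_B).
6.15/7.46 = R_B/(R_A + R_B) → R_B = R_A · (0.8244)/(1 − 0.8244) = 4.85 × 4.695 = 22.77 Ω.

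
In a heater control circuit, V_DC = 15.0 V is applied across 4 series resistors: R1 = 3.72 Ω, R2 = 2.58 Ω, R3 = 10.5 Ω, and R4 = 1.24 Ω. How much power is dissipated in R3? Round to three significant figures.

The common current is I = 15.0/18.04 = 0.8315 A.
P(R3) = I²·R3 = (0.8315)² × 10.5 = 7.259 W.

P ≈ 7.26 W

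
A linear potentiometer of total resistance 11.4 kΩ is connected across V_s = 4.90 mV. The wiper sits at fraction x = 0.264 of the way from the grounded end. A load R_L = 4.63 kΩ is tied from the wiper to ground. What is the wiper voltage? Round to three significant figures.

V_out ≈ 0.875 mV

The pot divides into 8.390 kΩ above the wiper and 3.010 kΩ below.
(x·R_p) ‖ R_L = 1.824 kΩ.
Then V_out = V_s · 1.824/(8.390 + 1.824) = 0.8750 mV.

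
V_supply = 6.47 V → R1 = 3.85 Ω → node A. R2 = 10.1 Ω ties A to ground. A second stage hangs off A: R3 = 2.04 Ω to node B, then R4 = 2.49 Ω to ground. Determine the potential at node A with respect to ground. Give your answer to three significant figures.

V_A ≈ 2.90 V

Node A sees R2 in parallel with the series input of stage 2, R3 + R4 = 4.530 Ω.
Effective lower resistance at A: R2 ‖ 4.530 = 3.127 Ω.
First divider: V_A = V_supply · 3.127/(3.85 + 3.127) = 2.900 V.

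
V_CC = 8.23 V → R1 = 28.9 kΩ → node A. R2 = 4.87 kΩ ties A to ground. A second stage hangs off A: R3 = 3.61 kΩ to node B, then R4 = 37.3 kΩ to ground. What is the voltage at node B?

V_B ≈ 0.982 V

Node A sees R2 in parallel with the series input of stage 2, R3 + R4 = 40.91 kΩ.
Effective lower resistance at A: R2 ‖ 40.91 = 4.352 kΩ.
So V_A = 8.23 × 0.1309 = 1.077 V.
Stage 2 is unloaded, so V_B = V_A · R4/(R3+R4) = 1.077 × 37.3/40.91 = 0.9821 V.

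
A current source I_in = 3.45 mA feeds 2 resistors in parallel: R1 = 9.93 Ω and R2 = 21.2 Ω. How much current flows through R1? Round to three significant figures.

Two-branch current divider: I_k = I_in · R_other/(R_1 + R_2).
So I = 3.45 × 21.2/31.13 = 2.350 mA.

I ≈ 2.35 mA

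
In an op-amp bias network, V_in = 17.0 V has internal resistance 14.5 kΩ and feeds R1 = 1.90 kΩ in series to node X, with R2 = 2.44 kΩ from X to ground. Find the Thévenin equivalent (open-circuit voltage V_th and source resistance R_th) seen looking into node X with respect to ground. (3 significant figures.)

R1' = 14.5 + 1.90 = 16.40 kΩ (source resistance + R1).
V_th is the unloaded tap voltage: V_in · R2/(R1'+R2) = 17.0 × 0.1295 = 2.202 V.
With V_in suppressed (replaced by a short), R_th = R1' ‖ R2 = (16.40 × 2.44)/(16.40 + 2.44) = 2.124 kΩ.

V_th ≈ 2.20 V, R_th ≈ 2.12 kΩ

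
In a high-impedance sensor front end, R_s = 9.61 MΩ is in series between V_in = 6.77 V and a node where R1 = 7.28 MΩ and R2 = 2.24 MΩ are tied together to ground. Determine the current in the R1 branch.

I ≈ 0.141 µA

Combine the parallel branches: R_p = (1/7.28 + 1/2.24)⁻¹ = 1.713 MΩ.
V_A by voltage divider: V_A = 6.77 × 1.713/(9.61 + 1.713) = 1.024 V.
I(R1) = V_A / R1 = 1.024/7.28 = 0.1407 µA.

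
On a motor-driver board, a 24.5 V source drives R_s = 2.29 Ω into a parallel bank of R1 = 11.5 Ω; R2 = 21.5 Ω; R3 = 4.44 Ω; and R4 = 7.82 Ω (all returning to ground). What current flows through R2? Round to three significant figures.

Equivalent of the parallel group: R_p = 2.055 Ω.
Node voltage V_A = V_CC · R_p/(R_s + R_p) = 24.5 × 0.4730 = 11.59 V.
Branch current I = V_A/R2 = 11.59/21.5 = 0.5390 A.

I ≈ 0.539 A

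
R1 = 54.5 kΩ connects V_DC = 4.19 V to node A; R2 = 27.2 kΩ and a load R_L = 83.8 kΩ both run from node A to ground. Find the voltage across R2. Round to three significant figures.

First combine the lower leg with the load: R2 ‖ R_L = 20.53 kΩ.
Now apply the divider: V_out = 4.19 × 0.2737 = 1.147 V.

V_out ≈ 1.15 V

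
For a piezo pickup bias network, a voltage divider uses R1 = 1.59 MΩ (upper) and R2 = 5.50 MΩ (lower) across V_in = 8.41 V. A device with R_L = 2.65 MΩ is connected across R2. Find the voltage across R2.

V_out ≈ 4.45 V

First combine the lower leg with the load: R2 ‖ R_L = 1.788 MΩ.
Then V_out = V_in · R2'/(R1 + R2') = 8.41 × 1.788/3.378 = 4.452 V.
(Unloaded it would be 6.52 V; the load pulls it down.)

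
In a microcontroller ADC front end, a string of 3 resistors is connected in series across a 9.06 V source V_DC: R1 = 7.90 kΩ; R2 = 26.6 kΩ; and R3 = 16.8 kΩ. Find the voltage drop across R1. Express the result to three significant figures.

V ≈ 1.40 V

Series total: ΣR = 7.90 + 26.6 + 16.8 = 51.30 kΩ.
Voltage divider: V = V_DC · (7.900 / 51.30) = 9.06 × 0.1540 = 1.395 V.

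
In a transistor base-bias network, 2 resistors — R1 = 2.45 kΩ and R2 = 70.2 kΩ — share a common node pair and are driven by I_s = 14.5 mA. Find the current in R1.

I ≈ 14.0 mA

Two-branch current divider: I_k = I_s · R_other/(R_1 + R_2).
So I = 14.5 × 70.2/72.65 = 14.01 mA.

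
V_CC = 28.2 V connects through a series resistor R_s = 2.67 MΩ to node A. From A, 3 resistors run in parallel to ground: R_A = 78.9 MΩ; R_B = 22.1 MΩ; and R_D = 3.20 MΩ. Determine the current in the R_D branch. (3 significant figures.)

Parallel bank: R_p = 1/(1/78.9 + 1/22.1 + 1/3.20) = 2.700 MΩ.
V_A = 28.2 × 2.700/5.370 = 14.18 V.
Branch current I = V_A/R_D = 14.18/3.20 = 4.431 µA.
(Check via current divider: I_total = 5.252 µA; share G_k/ΣG = 0.8436 → same result.)

I ≈ 4.43 µA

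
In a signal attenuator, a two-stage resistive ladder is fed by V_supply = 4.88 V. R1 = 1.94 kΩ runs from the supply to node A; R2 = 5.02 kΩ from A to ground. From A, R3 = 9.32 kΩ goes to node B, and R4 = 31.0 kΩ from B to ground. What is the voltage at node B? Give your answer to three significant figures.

V_B ≈ 2.62 V

Node A sees R2 in parallel with the series input of stage 2, R3 + R4 = 40.32 kΩ.
Effective lower resistance at A: R2 ‖ 40.32 = 4.464 kΩ.
So V_A = 4.88 × 0.6971 = 3.402 V.
V_B = V_A × 0.7688 = 2.615 V.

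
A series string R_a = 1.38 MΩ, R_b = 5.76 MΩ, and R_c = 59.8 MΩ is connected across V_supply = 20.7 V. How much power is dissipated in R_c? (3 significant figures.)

ΣR = 66.94 MΩ → I = 20.7/66.94 = 0.3092 µA.
V(R_c) = I·R = 18.49 V; P = V·I = 18.49 × 0.3092 = 5.718 µW.

P ≈ 5.72 µW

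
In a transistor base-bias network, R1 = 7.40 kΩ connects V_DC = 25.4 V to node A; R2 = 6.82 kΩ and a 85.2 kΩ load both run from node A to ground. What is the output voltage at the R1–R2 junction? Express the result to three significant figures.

First combine the lower leg with the load: R2 ‖ R_L = 6.315 kΩ.
Voltage divider with the loaded lower leg: V_out = 25.4 × 6.315/(7.40 + 6.315) = 25.4 × 0.4604 = 11.69 V.
(Unloaded it would be 12.2 V; the load pulls it down.)

V_out ≈ 11.7 V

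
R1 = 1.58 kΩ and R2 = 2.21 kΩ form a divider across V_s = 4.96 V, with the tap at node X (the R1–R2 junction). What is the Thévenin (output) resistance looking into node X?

Zeroing V_s shorts the top of R1 to ground, so R_th = R1 ‖ R2 = 0.9213 kΩ.

R_th ≈ 0.921 kΩ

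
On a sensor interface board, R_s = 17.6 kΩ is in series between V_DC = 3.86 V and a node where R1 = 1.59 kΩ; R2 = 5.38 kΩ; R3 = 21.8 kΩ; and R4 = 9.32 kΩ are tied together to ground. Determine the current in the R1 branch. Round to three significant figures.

I ≈ 0.135 mA

Parallel bank: R_p = 1/(1/1.59 + 1/5.38 + 1/21.8 + 1/9.32) = 1.033 kΩ.
Node voltage V_A = V_DC · R_p/(R_s + R_p) = 3.86 × 0.05544 = 0.2140 V.
I(R1) = V_A / R1 = 0.2140/1.59 = 0.1346 mA.
(Equivalently: I_total = 0.2072 mA, then current-divider fraction G_k/ΣG = 0.6497.)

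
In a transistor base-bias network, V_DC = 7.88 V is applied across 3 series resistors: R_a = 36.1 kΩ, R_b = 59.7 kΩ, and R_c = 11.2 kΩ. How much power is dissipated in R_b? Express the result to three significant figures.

ΣR = 107.0 kΩ → I = 7.88/107.0 = 0.07364 mA.
P = I²R = 0.005424 × 59.7 = 0.3238 mW.

P ≈ 0.324 mW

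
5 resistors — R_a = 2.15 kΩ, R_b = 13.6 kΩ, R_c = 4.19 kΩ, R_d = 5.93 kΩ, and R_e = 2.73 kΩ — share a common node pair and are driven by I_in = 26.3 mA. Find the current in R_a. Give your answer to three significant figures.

Total conductance ΣG = 1/2.15 + 1/13.6 + 1/4.19 + 1/5.93 + 1/2.73 = 1.312 (units of 1/kΩ).
R_a takes the fraction G_k/ΣG = 0.4651/1.312 = 0.3544, so I = 26.3 × 0.3544 = 9.322 mA.

I ≈ 9.32 mA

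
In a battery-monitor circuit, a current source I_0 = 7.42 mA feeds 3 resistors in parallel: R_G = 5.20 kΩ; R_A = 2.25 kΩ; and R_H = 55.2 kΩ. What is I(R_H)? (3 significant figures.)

I ≈ 0.205 mA

Total conductance ΣG = 1/5.20 + 1/2.25 + 1/55.2 = 0.6549 (units of 1/kΩ).
Current divider: I(R_H) = I_0 · G_k/ΣG = 7.42 × (0.01812/0.6549) = 7.42 × 0.02766 = 0.2053 mA.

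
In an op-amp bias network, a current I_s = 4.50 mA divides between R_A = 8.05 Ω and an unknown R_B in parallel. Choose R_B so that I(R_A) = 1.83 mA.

In a two-way split, I_A/I_s = R_B/(R_A + R_B).
1.83/4.50 = R_B/(R_A + R_B) → R_B = R_A · (0.4067)/(1 − 0.4067) = 8.05 × 0.6854 = 5.517 Ω.

R_B ≈ 5.52 Ω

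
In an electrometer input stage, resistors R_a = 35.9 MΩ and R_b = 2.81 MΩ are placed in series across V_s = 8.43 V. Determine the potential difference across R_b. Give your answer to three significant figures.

V ≈ 0.612 V

Total series resistance ΣR = 35.9 + 2.81 = 38.71 MΩ.
V = V_s · R/ΣR = 8.43 × 0.07259 = 0.6119 V.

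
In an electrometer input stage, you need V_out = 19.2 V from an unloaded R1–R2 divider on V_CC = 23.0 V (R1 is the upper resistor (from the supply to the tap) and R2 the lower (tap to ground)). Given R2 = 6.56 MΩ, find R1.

V_out/V_CC = R2/(R1+R2) = 0.8348.
So R1 = R2 · (V_CC/V_out − 1) = 6.56 × (23.0/19.2 − 1) = 6.56 × 0.1979 = 1.298 MΩ.

R1 ≈ 1.30 MΩ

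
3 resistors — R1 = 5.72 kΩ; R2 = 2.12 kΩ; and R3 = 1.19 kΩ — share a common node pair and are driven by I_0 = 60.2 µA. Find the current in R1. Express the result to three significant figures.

I ≈ 7.08 µA

Total conductance ΣG = 1/5.72 + 1/2.12 + 1/1.19 = 1.487 (units of 1/kΩ).
Current divider: I(R1) = I_0 · G_k/ΣG = 60.2 × (0.1748/1.487) = 60.2 × 0.1176 = 7.078 µA.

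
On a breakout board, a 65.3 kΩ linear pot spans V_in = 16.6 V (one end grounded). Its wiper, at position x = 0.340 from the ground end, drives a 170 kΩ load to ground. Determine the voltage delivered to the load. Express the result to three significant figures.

Split the track: R_lower = x·R_p = 22.20 kΩ, R_upper = (1−x)·R_p = 43.10 kΩ.
(x·R_p) ‖ R_L = 19.64 kΩ.
Then V_out = V_in · 19.64/(43.10 + 19.64) = 5.196 V.

V_out ≈ 5.20 V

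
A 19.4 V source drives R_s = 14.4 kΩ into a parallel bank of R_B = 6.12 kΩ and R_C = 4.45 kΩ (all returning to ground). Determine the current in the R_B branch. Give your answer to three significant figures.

Equivalent of the parallel group: R_p = 2.577 kΩ.
V_A by voltage divider: V_A = 19.4 × 2.577/(14.4 + 2.577) = 2.944 V.
Branch current I = V_A/R_B = 2.944/6.12 = 0.4811 mA.

I ≈ 0.481 mA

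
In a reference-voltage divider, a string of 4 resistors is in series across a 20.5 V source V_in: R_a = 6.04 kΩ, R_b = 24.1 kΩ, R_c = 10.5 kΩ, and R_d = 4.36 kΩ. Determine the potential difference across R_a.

ΣR = 6.04 + 24.1 + 10.5 + 4.36 = 45.00 kΩ.
Voltage divider: V = V_in · (6.040 / 45.00) = 20.5 × 0.1342 = 2.752 V.

V ≈ 2.75 V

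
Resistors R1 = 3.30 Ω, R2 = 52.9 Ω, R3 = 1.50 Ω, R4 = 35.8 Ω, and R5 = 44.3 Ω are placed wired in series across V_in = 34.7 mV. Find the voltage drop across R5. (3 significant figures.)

V ≈ 11.2 mV

Total series resistance ΣR = 3.30 + 52.9 + 1.50 + 35.8 + 44.3 = 137.8 Ω.
Voltage divider: V = V_in · (44.30 / 137.8) = 34.7 × 0.3215 = 11.16 mV.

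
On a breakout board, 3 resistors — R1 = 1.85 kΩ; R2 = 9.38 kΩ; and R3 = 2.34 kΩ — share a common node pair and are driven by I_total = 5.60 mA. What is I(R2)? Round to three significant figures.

Total conductance ΣG = 1/1.85 + 1/9.38 + 1/2.34 = 1.075 (units of 1/kΩ).
Current divider: I(R2) = I_total · G_k/ΣG = 5.60 × (0.1066/1.075) = 5.60 × 0.09922 = 0.5556 mA.

I ≈ 0.556 mA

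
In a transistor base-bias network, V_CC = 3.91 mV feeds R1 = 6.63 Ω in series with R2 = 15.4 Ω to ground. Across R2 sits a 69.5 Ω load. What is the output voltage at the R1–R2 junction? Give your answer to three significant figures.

V_out ≈ 2.56 mV

The load sits in parallel with R2, giving an effective lower resistance R2' = R2·R_L/(R2+R_L) = 12.61 Ω.
Then V_out = V_CC · R2'/(R1 + R2') = 3.91 × 12.61/19.24 = 2.562 mV.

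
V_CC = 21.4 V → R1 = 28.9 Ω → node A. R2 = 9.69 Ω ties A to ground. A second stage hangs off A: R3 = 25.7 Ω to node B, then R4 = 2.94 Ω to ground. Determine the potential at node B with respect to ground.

The second stage (R3 + R4 = 28.64 Ω) loads node A in parallel with R2.
Effective lower resistance at A: R2 ‖ 28.64 = 7.240 Ω.
So V_A = 21.4 × 0.2003 = 4.287 V.
Then the unloaded second divider: V_B = V_A × R4/(R3+R4) = 4.287 × 0.1027 = 0.4401 V.

V_B ≈ 0.440 V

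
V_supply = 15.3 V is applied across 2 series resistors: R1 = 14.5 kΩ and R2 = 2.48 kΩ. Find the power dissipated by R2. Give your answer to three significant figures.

P ≈ 2.01 mW

ΣR = 16.98 kΩ → I = 15.3/16.98 = 0.9011 mA.
P(R2) = I²·R2 = (0.9011)² × 2.48 = 2.014 mW.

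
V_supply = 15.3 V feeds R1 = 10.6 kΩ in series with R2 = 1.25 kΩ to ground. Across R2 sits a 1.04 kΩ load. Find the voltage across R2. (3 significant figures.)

First combine the lower leg with the load: R2 ‖ R_L = 0.5677 kΩ.
Now apply the divider: V_out = 15.3 × 0.05083 = 0.7777 V.

V_out ≈ 0.778 V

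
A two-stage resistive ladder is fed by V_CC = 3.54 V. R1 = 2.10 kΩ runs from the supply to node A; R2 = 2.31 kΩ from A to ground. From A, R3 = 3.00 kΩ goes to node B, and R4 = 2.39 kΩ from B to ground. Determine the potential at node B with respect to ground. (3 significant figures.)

V_B ≈ 0.683 V

The second stage (R3 + R4 = 5.390 kΩ) loads node A in parallel with R2.
Effective lower resistance at A: R2 ‖ 5.390 = 1.617 kΩ.
V_A = 3.54 × 1.617/(2.10 + 1.617) = 1.540 V.
Stage 2 is unloaded, so V_B = V_A · R4/(R3+R4) = 1.540 × 2.39/5.390 = 0.6829 V.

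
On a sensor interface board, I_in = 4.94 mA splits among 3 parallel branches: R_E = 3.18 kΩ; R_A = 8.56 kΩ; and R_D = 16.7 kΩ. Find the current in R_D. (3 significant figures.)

I ≈ 0.602 mA

ΣG = 1/3.18 + 1/8.56 + 1/16.7 = 0.4912.
R_D takes the fraction G_k/ΣG = 0.05988/0.4912 = 0.1219, so I = 4.94 × 0.1219 = 0.6023 mA.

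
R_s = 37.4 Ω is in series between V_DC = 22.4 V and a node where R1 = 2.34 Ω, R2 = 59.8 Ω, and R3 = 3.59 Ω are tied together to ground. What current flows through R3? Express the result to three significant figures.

I ≈ 0.223 A

Equivalent of the parallel group: R_p = 1.384 Ω.
V_A by voltage divider: V_A = 22.4 × 1.384/(37.4 + 1.384) = 0.7993 V.
I(R3) = V_A / R3 = 0.7993/3.59 = 0.2226 A.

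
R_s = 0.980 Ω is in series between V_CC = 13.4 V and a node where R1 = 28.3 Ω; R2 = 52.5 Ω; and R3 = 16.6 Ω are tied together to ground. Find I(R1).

Parallel bank: R_p = 1/(1/28.3 + 1/52.5 + 1/16.6) = 8.724 Ω.
V_A = 13.4 × 8.724/9.704 = 12.05 V.
Branch current I = V_A/R1 = 12.05/28.3 = 0.4257 A.

I ≈ 0.426 A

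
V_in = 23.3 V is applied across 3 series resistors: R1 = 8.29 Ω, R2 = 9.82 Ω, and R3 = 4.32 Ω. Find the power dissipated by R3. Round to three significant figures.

P ≈ 4.66 W

ΣR = 22.43 Ω → I = 23.3/22.43 = 1.039 A.
P = I²R = 1.079 × 4.32 = 4.662 W.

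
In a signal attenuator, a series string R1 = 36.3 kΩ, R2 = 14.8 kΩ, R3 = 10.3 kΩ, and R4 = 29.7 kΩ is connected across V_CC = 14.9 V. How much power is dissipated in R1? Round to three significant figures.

The common current is I = 14.9/91.10 = 0.1636 mA.
P = I²R = 0.02675 × 36.3 = 0.9711 mW.

P ≈ 0.971 mW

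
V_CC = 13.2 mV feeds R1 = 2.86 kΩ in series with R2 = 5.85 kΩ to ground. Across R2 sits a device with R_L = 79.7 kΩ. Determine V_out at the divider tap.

V_out ≈ 8.66 mV

First combine the lower leg with the load: R2 ‖ R_L = 5.450 kΩ.
Then V_out = V_CC · R2'/(R1 + R2') = 13.2 × 5.450/8.310 = 8.657 mV.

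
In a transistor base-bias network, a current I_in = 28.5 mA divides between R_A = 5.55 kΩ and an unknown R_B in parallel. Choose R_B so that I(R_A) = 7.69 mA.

R_B ≈ 2.05 kΩ

The fraction through R_A equals R_B/(R_A+R_B).
With f = 0.2698, R_B = R_A · f/(1−f) = 5.55 × 0.3695 = 2.051 kΩ.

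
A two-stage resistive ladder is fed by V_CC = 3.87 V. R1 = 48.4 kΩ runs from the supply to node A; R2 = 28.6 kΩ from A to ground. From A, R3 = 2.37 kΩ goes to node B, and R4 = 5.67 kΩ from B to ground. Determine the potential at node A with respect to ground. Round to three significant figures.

V_A ≈ 0.444 V

The second stage (R3 + R4 = 8.040 kΩ) loads node A in parallel with R2.
R2 ‖ (R3+R4) = 6.276 kΩ.
First divider: V_A = V_CC · 6.276/(48.4 + 6.276) = 0.4442 V.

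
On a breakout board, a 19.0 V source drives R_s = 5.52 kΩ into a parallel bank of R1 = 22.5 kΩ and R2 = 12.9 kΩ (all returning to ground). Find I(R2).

I ≈ 0.880 mA

Equivalent of the parallel group: R_p = 8.199 kΩ.
V_A by voltage divider: V_A = 19.0 × 8.199/(5.52 + 8.199) = 11.36 V.
I(R2) = V_A / R2 = 11.36/12.9 = 0.8802 mA.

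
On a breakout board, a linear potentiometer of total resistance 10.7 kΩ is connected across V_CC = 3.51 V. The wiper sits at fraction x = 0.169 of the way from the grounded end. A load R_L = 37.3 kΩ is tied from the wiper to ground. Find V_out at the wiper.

The pot divides into 8.892 kΩ above the wiper and 1.808 kΩ below.
(x·R_p) ‖ R_L = 1.725 kΩ.
Loaded-divider output: V_out = 3.51 × 0.1625 = 0.5702 V.
(Unloaded: V_out = x·V_CC = 0.593 V.)

V_out ≈ 0.570 V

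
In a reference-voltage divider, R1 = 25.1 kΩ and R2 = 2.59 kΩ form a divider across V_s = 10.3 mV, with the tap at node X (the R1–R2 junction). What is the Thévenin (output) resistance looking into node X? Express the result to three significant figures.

R_th ≈ 2.35 kΩ

With V_s suppressed (replaced by a short), R_th = R1 ‖ R2 = (25.10 × 2.59)/(25.10 + 2.59) = 2.348 kΩ.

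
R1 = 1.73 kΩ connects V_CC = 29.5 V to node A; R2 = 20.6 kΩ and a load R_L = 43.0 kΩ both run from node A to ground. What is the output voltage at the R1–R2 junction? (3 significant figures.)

The load sits in parallel with R2, giving an effective lower resistance R2' = R2·R_L/(R2+R_L) = 13.93 kΩ.
Voltage divider with the loaded lower leg: V_out = 29.5 × 13.93/(1.73 + 13.93) = 29.5 × 0.8895 = 26.24 V.

V_out ≈ 26.2 V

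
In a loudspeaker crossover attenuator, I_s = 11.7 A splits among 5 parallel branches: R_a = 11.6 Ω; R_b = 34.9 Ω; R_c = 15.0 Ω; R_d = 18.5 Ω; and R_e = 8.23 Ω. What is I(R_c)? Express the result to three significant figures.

I ≈ 2.18 A

Conductances: ΣG = 1/11.6 + 1/34.9 + 1/15.0 + 1/18.5 + 1/8.23 = 0.3571 (1/Ω).
R_c takes the fraction G_k/ΣG = 0.06667/0.3571 = 0.1867, so I = 11.7 × 0.1867 = 2.184 A.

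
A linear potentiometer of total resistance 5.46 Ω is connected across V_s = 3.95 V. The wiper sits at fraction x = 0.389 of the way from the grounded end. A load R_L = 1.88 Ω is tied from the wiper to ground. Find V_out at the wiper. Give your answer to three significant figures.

V_out ≈ 0.909 V

The pot divides into 3.336 Ω above the wiper and 2.124 Ω below.
Lower segment in parallel with the load: 2.124 ‖ 1.88 = 0.9973 Ω.
Loaded-divider output: V_out = 3.95 × 0.2301 = 0.9091 V.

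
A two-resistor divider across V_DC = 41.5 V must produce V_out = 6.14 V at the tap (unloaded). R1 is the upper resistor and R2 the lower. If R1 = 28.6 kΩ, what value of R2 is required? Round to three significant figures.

The divider ratio is R2/(R1+R2) = 6.14/41.5 = 0.1480.
So R2 = R1 · V_out/(V_DC − V_out) = 28.6 × 6.14/(41.5 − 6.14) = 28.6 × 0.1736 = 4.966 kΩ.

R2 ≈ 4.97 kΩ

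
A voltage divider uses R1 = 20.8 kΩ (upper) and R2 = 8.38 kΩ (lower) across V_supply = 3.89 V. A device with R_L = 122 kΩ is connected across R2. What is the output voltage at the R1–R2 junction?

First combine the lower leg with the load: R2 ‖ R_L = 7.841 kΩ.
Voltage divider with the loaded lower leg: V_out = 3.89 × 7.841/(20.8 + 7.841) = 3.89 × 0.2738 = 1.065 V.
(Unloaded it would be 1.12 V; the load pulls it down.)

V_out ≈ 1.06 V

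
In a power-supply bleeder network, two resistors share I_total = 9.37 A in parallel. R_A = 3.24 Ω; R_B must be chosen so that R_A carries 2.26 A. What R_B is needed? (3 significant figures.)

Two-branch current divider: I_A = I_total · R_B/(R_A + R_B).
2.26/9.37 = R_B/(R_A + R_B) → R_B = R_A · (0.2412)/(1 − 0.2412) = 3.24 × 0.3179 = 1.030 Ω.

R_B ≈ 1.03 Ω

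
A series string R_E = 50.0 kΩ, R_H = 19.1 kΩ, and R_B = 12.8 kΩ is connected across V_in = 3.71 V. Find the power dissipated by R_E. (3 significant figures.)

Series current I = V_in/ΣR = 3.71/81.90 = 0.04530 mA.
V(R_E) = I·R = 2.265 V; P = V·I = 2.265 × 0.04530 = 0.1026 mW.

P ≈ 0.103 mW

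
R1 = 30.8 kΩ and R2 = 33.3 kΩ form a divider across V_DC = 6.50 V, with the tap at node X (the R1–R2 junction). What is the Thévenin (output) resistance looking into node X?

R_th ≈ 16.0 kΩ

Looking into X with the source shorted: R_th = R1·R2/(R1+R2) = 30.80 × 33.3/64.10 = 16.00 kΩ.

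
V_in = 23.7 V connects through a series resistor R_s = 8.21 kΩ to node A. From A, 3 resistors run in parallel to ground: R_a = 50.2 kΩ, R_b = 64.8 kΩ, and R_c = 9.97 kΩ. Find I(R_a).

I ≈ 0.223 mA

Parallel bank: R_p = 1/(1/50.2 + 1/64.8 + 1/9.97) = 7.372 kΩ.
V_A by voltage divider: V_A = 23.7 × 7.372/(8.21 + 7.372) = 11.21 V.
Branch current I = V_A/R_a = 11.21/50.2 = 0.2234 mA.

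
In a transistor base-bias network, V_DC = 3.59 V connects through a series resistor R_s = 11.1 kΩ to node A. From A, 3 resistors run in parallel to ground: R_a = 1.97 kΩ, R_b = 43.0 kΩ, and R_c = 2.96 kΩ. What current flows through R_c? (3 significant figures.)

Equivalent of the parallel group: R_p = 1.151 kΩ.
Node voltage V_A = V_DC · R_p/(R_s + R_p) = 3.59 × 0.09396 = 0.3373 V.
I(R_c) = V_A / R_c = 0.3373/2.96 = 0.1140 mA.

I ≈ 0.114 mA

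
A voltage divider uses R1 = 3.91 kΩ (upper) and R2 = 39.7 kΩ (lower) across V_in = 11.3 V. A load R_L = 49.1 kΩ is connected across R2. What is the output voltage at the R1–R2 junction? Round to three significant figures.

First combine the lower leg with the load: R2 ‖ R_L = 21.95 kΩ.
Now apply the divider: V_out = 11.3 × 0.8488 = 9.592 V.

V_out ≈ 9.59 V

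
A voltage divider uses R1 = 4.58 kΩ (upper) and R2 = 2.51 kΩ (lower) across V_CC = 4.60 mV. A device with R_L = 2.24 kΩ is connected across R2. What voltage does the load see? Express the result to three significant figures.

V_out ≈ 0.945 mV

The load sits in parallel with R2, giving an effective lower resistance R2' = R2·R_L/(R2+R_L) = 1.184 kΩ.
Then V_out = V_CC · R2'/(R1 + R2') = 4.60 × 1.184/5.764 = 0.9447 mV.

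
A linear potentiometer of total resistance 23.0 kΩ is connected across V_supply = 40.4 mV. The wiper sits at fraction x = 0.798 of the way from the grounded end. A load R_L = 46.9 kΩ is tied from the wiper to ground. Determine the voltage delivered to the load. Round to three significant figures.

V_out ≈ 29.9 mV

The pot divides into 4.646 kΩ above the wiper and 18.35 kΩ below.
R_L loads the lower segment: effective lower R = 13.19 kΩ.
Then V_out = V_supply · 13.19/(4.646 + 13.19) = 29.88 mV.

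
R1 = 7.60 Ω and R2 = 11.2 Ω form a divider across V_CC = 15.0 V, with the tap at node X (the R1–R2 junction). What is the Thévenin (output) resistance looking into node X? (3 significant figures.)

R_th ≈ 4.53 Ω

Zeroing V_CC shorts the top of R1 to ground, so R_th = R1 ‖ R2 = 4.528 Ω.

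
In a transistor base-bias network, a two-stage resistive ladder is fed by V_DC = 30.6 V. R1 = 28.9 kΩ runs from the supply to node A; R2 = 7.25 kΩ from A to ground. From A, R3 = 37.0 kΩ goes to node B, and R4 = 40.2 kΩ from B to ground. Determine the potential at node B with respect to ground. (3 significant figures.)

Node A sees R2 in parallel with the series input of stage 2, R3 + R4 = 77.20 kΩ.
R2 ‖ (R3+R4) = 6.628 kΩ.
First divider: V_A = V_DC · 6.628/(28.9 + 6.628) = 5.708 V.
Stage 2 is unloaded, so V_B = V_A · R4/(R3+R4) = 5.708 × 40.2/77.20 = 2.972 V.

V_B ≈ 2.97 V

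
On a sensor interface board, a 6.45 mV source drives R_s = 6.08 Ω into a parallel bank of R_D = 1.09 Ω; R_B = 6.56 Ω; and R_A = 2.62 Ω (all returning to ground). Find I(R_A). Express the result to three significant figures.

Equivalent of the parallel group: R_p = 0.6889 Ω.
V_A = 6.45 × 0.6889/6.769 = 0.6565 mV.
I(R_A) = V_A / R_A = 0.6565/2.62 = 0.2506 mA.

I ≈ 0.251 mA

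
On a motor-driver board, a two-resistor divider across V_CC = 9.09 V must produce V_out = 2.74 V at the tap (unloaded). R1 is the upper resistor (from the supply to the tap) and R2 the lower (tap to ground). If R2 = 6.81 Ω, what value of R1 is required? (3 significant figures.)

R1 ≈ 15.8 Ω

Required fraction k = V_out/V_CC = 0.3014.
Rearranging, R1 = R2·(1−k)/k = 6.81 × 2.318 = 15.78 Ω.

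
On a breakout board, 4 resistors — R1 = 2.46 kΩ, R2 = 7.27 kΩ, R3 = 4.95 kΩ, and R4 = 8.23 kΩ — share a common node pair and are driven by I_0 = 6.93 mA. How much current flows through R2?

Conductances: ΣG = 1/2.46 + 1/7.27 + 1/4.95 + 1/8.23 = 0.8676 (1/kΩ).
By the current-divider rule, I = I_0 · G_k/ΣG = 6.93 × 0.1585 = 1.099 mA.

I ≈ 1.10 mA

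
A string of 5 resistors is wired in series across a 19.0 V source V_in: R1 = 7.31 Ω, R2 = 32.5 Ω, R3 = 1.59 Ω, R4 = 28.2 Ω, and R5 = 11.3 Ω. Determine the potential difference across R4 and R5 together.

Total series resistance ΣR = 7.31 + 32.5 + 1.59 + 28.2 + 11.3 = 80.90 Ω.
R_{R4..R5} = 28.2 + 11.3 = 39.50 Ω.
By the voltage-divider rule, V = 19.0 × 39.50/80.90 = 9.277 V.

V ≈ 9.28 V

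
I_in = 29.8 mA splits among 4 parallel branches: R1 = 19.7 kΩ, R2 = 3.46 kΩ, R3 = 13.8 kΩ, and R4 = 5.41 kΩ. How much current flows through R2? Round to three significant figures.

Conductances: ΣG = 1/19.7 + 1/3.46 + 1/13.8 + 1/5.41 = 0.5971 (1/kΩ).
R2 takes the fraction G_k/ΣG = 0.2890/0.5971 = 0.4840, so I = 29.8 × 0.4840 = 14.42 mA.

I ≈ 14.4 mA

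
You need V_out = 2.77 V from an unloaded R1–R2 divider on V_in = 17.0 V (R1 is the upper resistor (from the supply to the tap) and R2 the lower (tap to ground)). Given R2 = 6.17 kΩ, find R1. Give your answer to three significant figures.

Required fraction k = V_out/V_in = 0.1629.
So R1 = R2 · (V_in/V_out − 1) = 6.17 × (17.0/2.77 − 1) = 6.17 × 5.137 = 31.70 kΩ.

R1 ≈ 31.7 kΩ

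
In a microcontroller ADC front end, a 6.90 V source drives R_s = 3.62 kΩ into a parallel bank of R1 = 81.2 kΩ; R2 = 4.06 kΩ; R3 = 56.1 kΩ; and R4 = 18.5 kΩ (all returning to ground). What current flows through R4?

Equivalent of the parallel group: R_p = 3.026 kΩ.
V_A by voltage divider: V_A = 6.90 × 3.026/(3.62 + 3.026) = 3.141 V.
Branch current I = V_A/R4 = 3.141/18.5 = 0.1698 mA.

I ≈ 0.170 mA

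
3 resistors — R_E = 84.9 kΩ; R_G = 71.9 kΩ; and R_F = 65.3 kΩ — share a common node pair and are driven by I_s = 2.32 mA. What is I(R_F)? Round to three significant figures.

Conductances: ΣG = 1/84.9 + 1/71.9 + 1/65.3 = 0.04100 (1/kΩ).
By the current-divider rule, I = I_s · G_k/ΣG = 2.32 × 0.3735 = 0.8665 mA.

I ≈ 0.867 mA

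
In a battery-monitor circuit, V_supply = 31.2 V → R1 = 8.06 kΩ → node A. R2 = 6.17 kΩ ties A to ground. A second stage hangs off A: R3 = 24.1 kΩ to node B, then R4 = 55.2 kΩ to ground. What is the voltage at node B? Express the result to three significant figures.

Node A sees R2 in parallel with the series input of stage 2, R3 + R4 = 79.30 kΩ.
R2 ‖ (R3+R4) = 5.725 kΩ.
V_A = 31.2 × 5.725/(8.06 + 5.725) = 12.96 V.
Then the unloaded second divider: V_B = V_A × R4/(R3+R4) = 12.96 × 0.6961 = 9.019 V.

V_B ≈ 9.02 V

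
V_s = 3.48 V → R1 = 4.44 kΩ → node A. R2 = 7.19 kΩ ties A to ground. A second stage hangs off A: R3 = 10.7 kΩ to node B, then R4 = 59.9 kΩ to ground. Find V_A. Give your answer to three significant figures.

Node A sees R2 in parallel with the series input of stage 2, R3 + R4 = 70.60 kΩ.
R2 ‖ (R3+R4) = 6.525 kΩ.
So V_A = 3.48 × 0.5951 = 2.071 V.

V_A ≈ 2.07 V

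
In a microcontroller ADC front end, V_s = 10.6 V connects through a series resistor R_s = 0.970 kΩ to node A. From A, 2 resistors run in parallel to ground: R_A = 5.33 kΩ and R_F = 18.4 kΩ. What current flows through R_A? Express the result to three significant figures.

I ≈ 1.61 mA

Parallel bank: R_p = 1/(1/5.33 + 1/18.4) = 4.133 kΩ.
V_A by voltage divider: V_A = 10.6 × 4.133/(0.970 + 4.133) = 8.585 V.
I(R_A) = V_A / R_A = 8.585/5.33 = 1.611 mA.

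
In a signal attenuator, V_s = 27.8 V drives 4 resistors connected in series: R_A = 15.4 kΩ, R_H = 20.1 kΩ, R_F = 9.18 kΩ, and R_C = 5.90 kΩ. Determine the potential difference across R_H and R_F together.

V ≈ 16.1 V

Series total: ΣR = 15.4 + 20.1 + 9.18 + 5.90 = 50.58 kΩ.
R_{R_H..R_F} = 20.1 + 9.18 = 29.28 kΩ.
Voltage divider: V = V_s · (29.28 / 50.58) = 27.8 × 0.5789 = 16.09 V.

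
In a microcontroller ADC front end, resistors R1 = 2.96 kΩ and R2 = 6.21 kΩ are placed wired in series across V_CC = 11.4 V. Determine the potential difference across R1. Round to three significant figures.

V ≈ 3.68 V

ΣR = 2.96 + 6.21 = 9.170 kΩ.
Voltage divider: V = V_CC · (2.960 / 9.170) = 11.4 × 0.3228 = 3.680 V.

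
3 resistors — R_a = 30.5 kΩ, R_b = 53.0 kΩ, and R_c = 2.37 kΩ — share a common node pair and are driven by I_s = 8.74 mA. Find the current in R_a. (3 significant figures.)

I ≈ 0.605 mA

Total conductance ΣG = 1/30.5 + 1/53.0 + 1/2.37 = 0.4736 (units of 1/kΩ).
Current divider: I(R_a) = I_s · G_k/ΣG = 8.74 × (0.03279/0.4736) = 8.74 × 0.06923 = 0.6051 mA.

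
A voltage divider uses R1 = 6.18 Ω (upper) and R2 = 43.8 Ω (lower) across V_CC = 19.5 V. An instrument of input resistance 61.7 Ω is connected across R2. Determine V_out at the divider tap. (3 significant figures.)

The load sits in parallel with R2, giving an effective lower resistance R2' = R2·R_L/(R2+R_L) = 25.62 Ω.
Then V_out = V_CC · R2'/(R1 + R2') = 19.5 × 25.62/31.80 = 15.71 V.

V_out ≈ 15.7 V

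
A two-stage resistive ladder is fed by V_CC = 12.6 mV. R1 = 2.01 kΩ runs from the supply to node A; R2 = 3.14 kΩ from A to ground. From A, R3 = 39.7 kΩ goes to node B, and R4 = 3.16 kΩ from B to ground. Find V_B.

The second stage (R3 + R4 = 42.86 kΩ) loads node A in parallel with R2.
R2 ‖ (R3+R4) = 2.926 kΩ.
So V_A = 12.6 × 0.5928 = 7.469 mV.
V_B = V_A × 0.07373 = 0.5507 mV.

V_B ≈ 0.551 mV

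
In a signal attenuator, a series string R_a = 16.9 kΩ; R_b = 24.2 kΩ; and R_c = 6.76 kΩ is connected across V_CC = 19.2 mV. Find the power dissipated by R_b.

The common current is I = 19.2/47.86 = 0.4012 µA.
V(R_b) = I·R = 9.708 mV; P = V·I = 9.708 × 0.4012 = 3.895 nW.

P ≈ 3.89 nW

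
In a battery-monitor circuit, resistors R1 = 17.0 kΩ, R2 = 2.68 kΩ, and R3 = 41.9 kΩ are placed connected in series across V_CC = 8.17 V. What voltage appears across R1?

Total series resistance ΣR = 17.0 + 2.68 + 41.9 = 61.58 kΩ.
Voltage divider: V = V_CC · (17.00 / 61.58) = 8.17 × 0.2761 = 2.255 V.

V ≈ 2.26 V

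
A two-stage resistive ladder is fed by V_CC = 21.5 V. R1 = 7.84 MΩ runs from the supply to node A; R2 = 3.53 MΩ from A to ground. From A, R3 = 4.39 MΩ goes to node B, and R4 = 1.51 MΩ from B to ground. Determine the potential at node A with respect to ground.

Looking into the second stage from A: R3 + R4 = 5.900 MΩ appears in parallel with R2.
R2 ‖ (R3+R4) = 2.209 MΩ.
So V_A = 21.5 × 0.2198 = 4.726 V.

V_A ≈ 4.73 V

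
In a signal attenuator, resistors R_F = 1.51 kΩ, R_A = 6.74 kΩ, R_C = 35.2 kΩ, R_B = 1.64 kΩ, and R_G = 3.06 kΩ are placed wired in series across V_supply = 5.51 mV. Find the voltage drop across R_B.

Series total: ΣR = 1.51 + 6.74 + 35.2 + 1.64 + 3.06 = 48.15 kΩ.
Voltage divider: V = V_supply · (1.640 / 48.15) = 5.51 × 0.03406 = 0.1877 mV.

V ≈ 0.188 mV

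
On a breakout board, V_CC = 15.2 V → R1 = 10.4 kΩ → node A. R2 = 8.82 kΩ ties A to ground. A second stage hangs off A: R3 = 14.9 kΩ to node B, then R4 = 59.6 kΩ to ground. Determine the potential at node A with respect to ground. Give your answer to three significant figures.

Looking into the second stage from A: R3 + R4 = 74.50 kΩ appears in parallel with R2.
Effective lower resistance at A: R2 ‖ 74.50 = 7.886 kΩ.
First divider: V_A = V_CC · 7.886/(10.4 + 7.886) = 6.555 V.

V_A ≈ 6.56 V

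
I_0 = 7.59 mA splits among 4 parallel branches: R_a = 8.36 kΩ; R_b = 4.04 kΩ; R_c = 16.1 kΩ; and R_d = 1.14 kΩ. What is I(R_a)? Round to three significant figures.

I ≈ 0.695 mA

Total conductance ΣG = 1/8.36 + 1/4.04 + 1/16.1 + 1/1.14 = 1.306 (units of 1/kΩ).
Current divider: I(R_a) = I_0 · G_k/ΣG = 7.59 × (0.1196/1.306) = 7.59 × 0.09156 = 0.6949 mA.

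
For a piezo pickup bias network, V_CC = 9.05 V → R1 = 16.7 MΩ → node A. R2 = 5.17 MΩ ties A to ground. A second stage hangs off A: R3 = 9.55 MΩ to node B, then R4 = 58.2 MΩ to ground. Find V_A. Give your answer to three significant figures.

Looking into the second stage from A: R3 + R4 = 67.75 MΩ appears in parallel with R2.
Effective lower resistance at A: R2 ‖ 67.75 = 4.803 MΩ.
First divider: V_A = V_CC · 4.803/(16.7 + 4.803) = 2.022 V.

V_A ≈ 2.02 V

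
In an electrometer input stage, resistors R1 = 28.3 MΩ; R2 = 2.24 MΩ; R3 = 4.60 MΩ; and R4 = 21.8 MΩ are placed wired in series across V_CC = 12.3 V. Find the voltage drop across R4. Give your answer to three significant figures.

Total series resistance ΣR = 28.3 + 2.24 + 4.60 + 21.8 = 56.94 MΩ.
Voltage divider: V = V_CC · (21.80 / 56.94) = 12.3 × 0.3829 = 4.709 V.

V ≈ 4.71 V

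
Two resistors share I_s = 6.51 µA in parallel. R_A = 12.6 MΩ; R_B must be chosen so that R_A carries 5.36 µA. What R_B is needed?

R_B ≈ 58.7 MΩ

The fraction through R_A equals R_B/(R_A+R_B).
With f = 0.8233, R_B = R_A · f/(1−f) = 12.6 × 4.661 = 58.73 MΩ.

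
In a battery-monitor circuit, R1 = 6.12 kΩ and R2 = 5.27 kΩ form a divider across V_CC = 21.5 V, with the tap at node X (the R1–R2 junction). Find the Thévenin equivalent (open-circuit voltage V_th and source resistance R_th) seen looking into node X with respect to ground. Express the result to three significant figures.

With X open, the divider is unloaded: V_th = 21.5 × 5.27/11.39 = 9.948 V.
With V_CC suppressed (replaced by a short), R_th = R1 ‖ R2 = (6.120 × 5.27)/(6.120 + 5.27) = 2.832 kΩ.

V_th ≈ 9.95 V, R_th ≈ 2.83 kΩ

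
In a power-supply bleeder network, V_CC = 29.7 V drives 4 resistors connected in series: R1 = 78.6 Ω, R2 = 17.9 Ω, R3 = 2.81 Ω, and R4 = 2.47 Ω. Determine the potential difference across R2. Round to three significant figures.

ΣR = 78.6 + 17.9 + 2.81 + 2.47 = 101.8 Ω.
By the voltage-divider rule, V = 29.7 × 17.90/101.8 = 5.223 V.

V ≈ 5.22 V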